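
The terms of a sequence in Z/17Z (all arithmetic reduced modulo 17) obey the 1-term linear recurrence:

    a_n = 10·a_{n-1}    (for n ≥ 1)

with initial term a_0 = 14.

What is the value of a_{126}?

10

a_1 = 10·14 = 4
a_2 = 10·4 = 6
a_3 = 10·6 = 9
a_4 = 10·9 = 5
a_5 = 10·5 = 16
a_6 = 10·16 = 7
a_7 = 10·7 = 2
a_8 = 10·2 = 3
a_9 = 10·3 = 13
a_10 = 10·13 = 11
a_11 = 10·11 = 8
a_12 = 10·8 = 12
a_13 = 10·12 = 1
a_14 = 10·1 = 10
a_15 = 10·10 = 15
a_16 = 10·15 = 14
(a_16) = (14) = (a_0), so the sequence has period 16.
126 ≡ 14 (mod 16), hence a_126 = a_14 = 10.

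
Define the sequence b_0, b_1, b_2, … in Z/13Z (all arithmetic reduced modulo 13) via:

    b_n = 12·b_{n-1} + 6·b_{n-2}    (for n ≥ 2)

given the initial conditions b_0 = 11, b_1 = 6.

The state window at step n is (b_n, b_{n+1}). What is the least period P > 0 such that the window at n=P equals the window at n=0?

6

n=0: window = (11, 6)
n=1: window = (6, 8)
n=2: window = (8, 2)
n=3: window = (2, 7)
n=4: window = (7, 5)
n=5: window = (5, 11)
n=6: window = (11, 6)
window at n=6 equals window at n=0 → period = 6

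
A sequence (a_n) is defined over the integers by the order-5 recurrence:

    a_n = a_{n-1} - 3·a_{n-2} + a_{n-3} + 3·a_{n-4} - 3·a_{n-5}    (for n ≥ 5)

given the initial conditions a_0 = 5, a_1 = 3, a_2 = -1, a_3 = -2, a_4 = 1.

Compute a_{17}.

a_5 = 1·1 + -3·-2 + 1·-1 + 3·3 + -3·5 = 0
a_6 = 1·0 + -3·1 + 1·-2 + 3·-1 + -3·3 = -17
a_7 = 1·-17 + -3·0 + 1·1 + 3·-2 + -3·-1 = -19
a_8 = 1·-19 + -3·-17 + 1·0 + 3·1 + -3·-2 = 41
a_9 = 1·41 + -3·-19 + 1·-17 + 3·0 + -3·1 = 78
a_10 = 1·78 + -3·41 + 1·-19 + 3·-17 + -3·0 = -115
a_11 = 1·-115 + -3·78 + 1·41 + 3·-19 + -3·-17 = -314
a_12 = 1·-314 + -3·-115 + 1·78 + 3·41 + -3·-19 = 289
a_13 = 1·289 + -3·-314 + 1·-115 + 3·78 + -3·41 = 1227
a_14 = 1·1227 + -3·289 + 1·-314 + 3·-115 + -3·78 = -533
a_15 = 1·-533 + -3·1227 + 1·289 + 3·-314 + -3·-115 = -4522
a_16 = 1·-4522 + -3·-533 + 1·1227 + 3·289 + -3·-314 = 113
a_17 = 1·113 + -3·-4522 + 1·-533 + 3·1227 + -3·289 = 15960

15960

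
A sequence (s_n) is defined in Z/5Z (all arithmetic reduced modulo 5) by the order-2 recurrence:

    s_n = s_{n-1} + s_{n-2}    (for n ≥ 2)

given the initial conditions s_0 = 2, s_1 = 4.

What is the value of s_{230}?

s_2 = 1·4 + 1·2 = 1
s_3 = 1·1 + 1·4 = 0
s_4 = 1·0 + 1·1 = 1
s_5 = 1·1 + 1·0 = 1
s_6 = 1·1 + 1·1 = 2
s_7 = 1·2 + 1·1 = 3
s_8 = 1·3 + 1·2 = 0
s_9 = 1·0 + 1·3 = 3
s_10 = 1·3 + 1·0 = 3
s_11 = 1·3 + 1·3 = 1
s_12 = 1·1 + 1·3 = 4
s_13 = 1·4 + 1·1 = 0
s_14 = 1·0 + 1·4 = 4
s_15 = 1·4 + 1·0 = 4
s_16 = 1·4 + 1·4 = 3
s_17 = 1·3 + 1·4 = 2
s_18 = 1·2 + 1·3 = 0
s_19 = 1·0 + 1·2 = 2
s_20 = 1·2 + 1·0 = 2
s_21 = 1·2 + 1·2 = 4
(s_20, s_21) = (2, 4) = (s_0, s_1), so the sequence has period 20.
230 ≡ 10 (mod 20), hence s_230 = s_10 = 3.

3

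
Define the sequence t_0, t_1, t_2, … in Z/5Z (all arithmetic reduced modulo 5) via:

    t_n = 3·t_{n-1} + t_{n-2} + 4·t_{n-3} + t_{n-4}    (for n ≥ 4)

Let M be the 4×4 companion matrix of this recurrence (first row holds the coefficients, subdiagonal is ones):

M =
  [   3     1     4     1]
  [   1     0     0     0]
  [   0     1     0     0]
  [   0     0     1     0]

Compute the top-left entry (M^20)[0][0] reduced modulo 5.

0

(M^20)[0][0] is the top entry after applying M 20 times to the unit state (1, 0, 0, 0). Equivalently it is h_{23} for the auxiliary sequence (h_n) obeying the same recurrence with h_3 = 1 and h_i = 0 for 0 ≤ i < 3:
h_4 = 3·1 + 1·0 + 4·0 + 1·0 = 3
h_5 = 3·3 + 1·1 + 4·0 + 1·0 = 0
h_6 = 3·0 + 1·3 + 4·1 + 1·0 = 2
h_7 = 3·2 + 1·0 + 4·3 + 1·1 = 4
h_8 = 3·4 + 1·2 + 4·0 + 1·3 = 2
h_9 = 3·2 + 1·4 + 4·2 + 1·0 = 3
h_10 = 3·3 + 1·2 + 4·4 + 1·2 = 4
h_11 = 3·4 + 1·3 + 4·2 + 1·4 = 2
h_12 = 3·2 + 1·4 + 4·3 + 1·2 = 4
h_13 = 3·4 + 1·2 + 4·4 + 1·3 = 3
h_14 = 3·3 + 1·4 + 4·2 + 1·4 = 0
h_15 = 3·0 + 1·3 + 4·4 + 1·2 = 1
h_16 = 3·1 + 1·0 + 4·3 + 1·4 = 4
h_17 = 3·4 + 1·1 + 4·0 + 1·3 = 1
h_18 = 3·1 + 1·4 + 4·1 + 1·0 = 1
h_19 = 3·1 + 1·1 + 4·4 + 1·1 = 1
h_20 = 3·1 + 1·1 + 4·1 + 1·4 = 2
h_21 = 3·2 + 1·1 + 4·1 + 1·1 = 2
h_22 = 3·2 + 1·2 + 4·1 + 1·1 = 3
h_23 = 3·3 + 1·2 + 4·2 + 1·1 = 0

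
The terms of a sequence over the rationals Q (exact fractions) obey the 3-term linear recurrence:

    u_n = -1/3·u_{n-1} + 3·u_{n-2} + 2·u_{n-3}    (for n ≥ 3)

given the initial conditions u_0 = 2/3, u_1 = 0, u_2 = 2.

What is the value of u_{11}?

5152358/19683

u_3 = -1/3·2 + 3·0 + 2·2/3 = 2/3
u_4 = -1/3·2/3 + 3·2 + 2·0 = 52/9
u_5 = -1/3·52/9 + 3·2/3 + 2·2 = 110/27
u_6 = -1/3·110/27 + 3·52/9 + 2·2/3 = 1402/81
u_7 = -1/3·1402/81 + 3·110/27 + 2·52/9 = 4376/243
u_8 = -1/3·4376/243 + 3·1402/81 + 2·110/27 = 39418/729
u_9 = -1/3·39418/729 + 3·4376/243 + 2·1402/81 = 154442/2187
u_10 = -1/3·154442/2187 + 3·39418/729 + 2·4376/243 = 1146148/6561
u_11 = -1/3·1146148/6561 + 3·154442/2187 + 2·39418/729 = 5152358/19683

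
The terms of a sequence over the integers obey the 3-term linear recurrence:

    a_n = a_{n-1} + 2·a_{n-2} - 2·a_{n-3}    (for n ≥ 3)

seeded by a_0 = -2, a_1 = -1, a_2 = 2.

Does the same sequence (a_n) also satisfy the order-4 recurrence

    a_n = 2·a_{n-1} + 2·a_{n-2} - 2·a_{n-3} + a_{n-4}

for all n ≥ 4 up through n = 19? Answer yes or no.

no

Terms a_0..a_19: -2, -1, 2, 4, 10, 14, 26, 34, 58, 74, 122, 154, 250, 314, 506, 634, 1018, 1274, 2042, 2554
n=4: candidate gives 12, actual a_4 = 10 ✗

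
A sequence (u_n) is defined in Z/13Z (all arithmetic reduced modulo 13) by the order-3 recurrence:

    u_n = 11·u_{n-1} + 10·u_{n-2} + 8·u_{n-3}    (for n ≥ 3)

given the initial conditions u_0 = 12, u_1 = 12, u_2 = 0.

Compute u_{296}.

u_3 = 11·0 + 10·12 + 8·12 = 8
u_4 = 11·8 + 10·0 + 8·12 = 2
u_5 = 11·2 + 10·8 + 8·0 = 11
u_6 = 11·11 + 10·2 + 8·8 = 10
u_7 = 11·10 + 10·11 + 8·2 = 2
u_8 = 11·2 + 10·10 + 8·11 = 2
u_9 = 11·2 + 10·2 + 8·10 = 5
u_10 = 11·5 + 10·2 + 8·2 = 0
u_11 = 11·0 + 10·5 + 8·2 = 1
u_12 = 11·1 + 10·0 + 8·5 = 12
u_13 = 11·12 + 10·1 + 8·0 = 12
u_14 = 11·12 + 10·12 + 8·1 = 0
(u_12, u_13, u_14) = (12, 12, 0) = (u_0, u_1, u_2), so the sequence has period 12.
296 ≡ 8 (mod 12), hence u_296 = u_8 = 2.

2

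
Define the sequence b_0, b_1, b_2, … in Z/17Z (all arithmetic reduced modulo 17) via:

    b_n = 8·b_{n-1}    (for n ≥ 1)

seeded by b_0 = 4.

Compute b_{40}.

b_1 = 8·4 = 15
b_2 = 8·15 = 1
b_3 = 8·1 = 8
b_4 = 8·8 = 13
b_5 = 8·13 = 2
b_6 = 8·2 = 16
b_7 = 8·16 = 9
b_8 = 8·9 = 4
(b_8) = (4) = (b_0), so the sequence has period 8.
40 ≡ 0 (mod 8), hence b_40 = b_0 = 4.

4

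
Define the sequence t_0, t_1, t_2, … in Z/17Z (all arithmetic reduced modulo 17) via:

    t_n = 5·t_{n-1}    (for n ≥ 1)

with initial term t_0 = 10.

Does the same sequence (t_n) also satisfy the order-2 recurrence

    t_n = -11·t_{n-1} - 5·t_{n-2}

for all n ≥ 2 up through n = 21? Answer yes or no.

yes

Terms t_0..t_21: 10, 16, 12, 9, 11, 4, 3, 15, 7, 1, 5, 8, 6, 13, 14, 2, 10, 16, 12, 9, 11, 4
n=2: candidate gives 12, actual t_2 = 12 ✓
n=3: candidate gives 9, actual t_3 = 9 ✓
n=4: candidate gives 11, actual t_4 = 11 ✓
n=5: candidate gives 4, actual t_5 = 4 ✓
n=6: candidate gives 3, actual t_6 = 3 ✓
n=7: candidate gives 15, actual t_7 = 15 ✓
n=8: candidate gives 7, actual t_8 = 7 ✓
n=9: candidate gives 1, actual t_9 = 1 ✓
n=10: candidate gives 5, actual t_10 = 5 ✓
n=11: candidate gives 8, actual t_11 = 8 ✓
n=12: candidate gives 6, actual t_12 = 6 ✓
n=13: candidate gives 13, actual t_13 = 13 ✓
n=14: candidate gives 14, actual t_14 = 14 ✓
n=15: candidate gives 2, actual t_15 = 2 ✓
n=16: candidate gives 10, actual t_16 = 10 ✓
n=17: candidate gives 16, actual t_17 = 16 ✓
n=18: candidate gives 12, actual t_18 = 12 ✓
n=19: candidate gives 9, actual t_19 = 9 ✓
n=20: candidate gives 11, actual t_20 = 11 ✓
n=21: candidate gives 4, actual t_21 = 4 ✓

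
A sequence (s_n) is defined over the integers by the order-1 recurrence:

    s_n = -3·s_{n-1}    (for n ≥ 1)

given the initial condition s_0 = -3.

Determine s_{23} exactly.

282429536481

s_1 = -3·-3 = 9
s_2 = -3·9 = -27
s_3 = -3·-27 = 81
s_4 = -3·81 = -243
s_5 = -3·-243 = 729
s_6 = -3·729 = -2187
s_7 = -3·-2187 = 6561
s_8 = -3·6561 = -19683
s_9 = -3·-19683 = 59049
s_10 = -3·59049 = -177147
s_11 = -3·-177147 = 531441
s_12 = -3·531441 = -1594323
s_13 = -3·-1594323 = 4782969
s_14 = -3·4782969 = -14348907
s_15 = -3·-14348907 = 43046721
s_16 = -3·43046721 = -129140163
s_17 = -3·-129140163 = 387420489
s_18 = -3·387420489 = -1162261467
s_19 = -3·-1162261467 = 3486784401
s_20 = -3·3486784401 = -10460353203
s_21 = -3·-10460353203 = 31381059609
s_22 = -3·31381059609 = -94143178827
s_23 = -3·-94143178827 = 282429536481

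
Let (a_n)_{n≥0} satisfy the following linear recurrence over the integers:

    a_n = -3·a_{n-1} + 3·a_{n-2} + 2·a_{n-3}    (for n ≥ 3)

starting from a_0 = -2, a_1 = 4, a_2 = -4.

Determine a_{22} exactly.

a_3 = -3·-4 + 3·4 + 2·-2 = 20
a_4 = -3·20 + 3·-4 + 2·4 = -64
a_5 = -3·-64 + 3·20 + 2·-4 = 244
a_6 = -3·244 + 3·-64 + 2·20 = -884
a_7 = -3·-884 + 3·244 + 2·-64 = 3256
a_8 = -3·3256 + 3·-884 + 2·244 = -11932
a_9 = -3·-11932 + 3·3256 + 2·-884 = 43796
a_10 = -3·43796 + 3·-11932 + 2·3256 = -160672
a_11 = -3·-160672 + 3·43796 + 2·-11932 = 589540
a_12 = -3·589540 + 3·-160672 + 2·43796 = -2163044
a_13 = -3·-2163044 + 3·589540 + 2·-160672 = 7936408
a_14 = -3·7936408 + 3·-2163044 + 2·589540 = -29119276
a_15 = -3·-29119276 + 3·7936408 + 2·-2163044 = 106840964
a_16 = -3·106840964 + 3·-29119276 + 2·7936408 = -392007904
a_17 = -3·-392007904 + 3·106840964 + 2·-29119276 = 1438308052
a_18 = -3·1438308052 + 3·-392007904 + 2·106840964 = -5277265940
a_19 = -3·-5277265940 + 3·1438308052 + 2·-392007904 = 19362706168
a_20 = -3·19362706168 + 3·-5277265940 + 2·1438308052 = -71043300220
a_21 = -3·-71043300220 + 3·19362706168 + 2·-5277265940 = 260663487284
a_22 = -3·260663487284 + 3·-71043300220 + 2·19362706168 = -956394950176

-956394950176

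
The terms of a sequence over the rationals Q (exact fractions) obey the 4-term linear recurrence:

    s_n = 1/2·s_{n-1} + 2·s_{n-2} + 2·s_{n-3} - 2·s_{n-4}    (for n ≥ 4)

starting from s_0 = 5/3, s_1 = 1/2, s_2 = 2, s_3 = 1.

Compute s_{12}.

s_4 = 1/2·1 + 2·2 + 2·1/2 + -2·5/3 = 13/6
s_5 = 1/2·13/6 + 2·1 + 2·2 + -2·1/2 = 73/12
s_6 = 1/2·73/12 + 2·13/6 + 2·1 + -2·2 = 43/8
s_7 = 1/2·43/8 + 2·73/12 + 2·13/6 + -2·1 = 275/16
s_8 = 1/2·275/16 + 2·43/8 + 2·73/12 + -2·13/6 = 2609/96
s_9 = 1/2·2609/96 + 2·275/16 + 2·43/8 + -2·73/12 = 2979/64
s_10 = 1/2·2979/64 + 2·2609/96 + 2·275/16 + -2·43/8 = 38881/384
s_11 = 1/2·38881/384 + 2·2979/64 + 2·2609/96 + -2·275/16 = 41907/256
s_12 = 1/2·41907/256 + 2·38881/384 + 2·2979/64 + -2·2609/96 = 496273/1536

496273/1536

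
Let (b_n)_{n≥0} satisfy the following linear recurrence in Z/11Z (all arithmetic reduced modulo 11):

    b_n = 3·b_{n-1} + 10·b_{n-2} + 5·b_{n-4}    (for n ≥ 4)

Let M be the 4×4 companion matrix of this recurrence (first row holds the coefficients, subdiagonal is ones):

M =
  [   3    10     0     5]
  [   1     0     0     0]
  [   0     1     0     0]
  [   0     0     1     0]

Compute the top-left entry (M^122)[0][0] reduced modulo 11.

(M^122)[0][0] is the top entry after applying M 122 times to the unit state (1, 0, 0, 0). Equivalently it is h_{125} for the auxiliary sequence (h_n) obeying the same recurrence with h_3 = 1 and h_i = 0 for 0 ≤ i < 3:
h_4 = 3·1 + 10·0 + 0·0 + 5·0 = 3
h_5 = 3·3 + 10·1 + 0·0 + 5·0 = 8
h_6 = 3·8 + 10·3 + 0·1 + 5·0 = 10
h_7 = 3·10 + 10·8 + 0·3 + 5·1 = 5
h_8 = 3·5 + 10·10 + 0·8 + 5·3 = 9
h_9 = 3·9 + 10·5 + 0·10 + 5·8 = 7
h_10 = 3·7 + 10·9 + 0·5 + 5·10 = 7
h_11 = 3·7 + 10·7 + 0·9 + 5·5 = 6
h_12 = 3·6 + 10·7 + 0·7 + 5·9 = 1
h_13 = 3·1 + 10·6 + 0·7 + 5·7 = 10
h_14 = 3·10 + 10·1 + 0·6 + 5·7 = 9
h_15 = 3·9 + 10·10 + 0·1 + 5·6 = 3
h_16 = 3·3 + 10·9 + 0·10 + 5·1 = 5
h_17 = 3·5 + 10·3 + 0·9 + 5·10 = 7
h_18 = 3·7 + 10·5 + 0·3 + 5·9 = 6
h_19 = 3·6 + 10·7 + 0·5 + 5·3 = 4
h_20 = 3·4 + 10·6 + 0·7 + 5·5 = 9
h_21 = 3·9 + 10·4 + 0·6 + 5·7 = 3
h_22 = 3·3 + 10·9 + 0·4 + 5·6 = 8
h_23 = 3·8 + 10·3 + 0·9 + 5·4 = 8
h_24 = 3·8 + 10·8 + 0·3 + 5·9 = 6
h_25 = 3·6 + 10·8 + 0·8 + 5·3 = 3
h_26 = 3·3 + 10·6 + 0·8 + 5·8 = 10
h_27 = 3·10 + 10·3 + 0·6 + 5·8 = 1
h_28 = 3·1 + 10·10 + 0·3 + 5·6 = 1
h_29 = 3·1 + 10·1 + 0·10 + 5·3 = 6
h_30 = 3·6 + 10·1 + 0·1 + 5·10 = 1
h_31 = 3·1 + 10·6 + 0·1 + 5·1 = 2
h_32 = 3·2 + 10·1 + 0·6 + 5·1 = 10
h_33 = 3·10 + 10·2 + 0·1 + 5·6 = 3
h_34 = 3·3 + 10·10 + 0·2 + 5·1 = 4
h_35 = 3·4 + 10·3 + 0·10 + 5·2 = 8
h_36 = 3·8 + 10·4 + 0·3 + 5·10 = 4
h_37 = 3·4 + 10·8 + 0·4 + 5·3 = 8
h_38 = 3·8 + 10·4 + 0·8 + 5·4 = 7
h_39 = 3·7 + 10·8 + 0·4 + 5·8 = 9
h_40 = 3·9 + 10·7 + 0·8 + 5·4 = 7
h_41 = 3·7 + 10·9 + 0·7 + 5·8 = 8
h_42 = 3·8 + 10·7 + 0·9 + 5·7 = 8
h_43 = 3·8 + 10·8 + 0·7 + 5·9 = 6
h_44 = 3·6 + 10·8 + 0·8 + 5·7 = 1
h_45 = 3·1 + 10·6 + 0·8 + 5·8 = 4
h_46 = 3·4 + 10·1 + 0·6 + 5·8 = 7
h_47 = 3·7 + 10·4 + 0·1 + 5·6 = 3
h_48 = 3·3 + 10·7 + 0·4 + 5·1 = 7
h_49 = 3·7 + 10·3 + 0·7 + 5·4 = 5
h_50 = 3·5 + 10·7 + 0·3 + 5·7 = 10
h_51 = 3·10 + 10·5 + 0·7 + 5·3 = 7
h_52 = 3·7 + 10·10 + 0·5 + 5·7 = 2
h_53 = 3·2 + 10·7 + 0·10 + 5·5 = 2
h_54 = 3·2 + 10·2 + 0·7 + 5·10 = 10
h_55 = 3·10 + 10·2 + 0·2 + 5·7 = 8
h_56 = 3·8 + 10·10 + 0·2 + 5·2 = 2
h_57 = 3·2 + 10·8 + 0·10 + 5·2 = 8
h_58 = 3·8 + 10·2 + 0·8 + 5·10 = 6
h_59 = 3·6 + 10·8 + 0·2 + 5·8 = 6
h_60 = 3·6 + 10·6 + 0·8 + 5·2 = 0
h_61 = 3·0 + 10·6 + 0·6 + 5·8 = 1
h_62 = 3·1 + 10·0 + 0·6 + 5·6 = 0
h_63 = 3·0 + 10·1 + 0·0 + 5·6 = 7
h_64 = 3·7 + 10·0 + 0·1 + 5·0 = 10
h_65 = 3·10 + 10·7 + 0·0 + 5·1 = 6
h_66 = 3·6 + 10·10 + 0·7 + 5·0 = 8
h_67 = 3·8 + 10·6 + 0·10 + 5·7 = 9
h_68 = 3·9 + 10·8 + 0·6 + 5·10 = 3
h_69 = 3·3 + 10·9 + 0·8 + 5·6 = 8
h_70 = 3·8 + 10·3 + 0·9 + 5·8 = 6
h_71 = 3·6 + 10·8 + 0·3 + 5·9 = 0
h_72 = 3·0 + 10·6 + 0·8 + 5·3 = 9
h_73 = 3·9 + 10·0 + 0·6 + 5·8 = 1
h_74 = 3·1 + 10·9 + 0·0 + 5·6 = 2
h_75 = 3·2 + 10·1 + 0·9 + 5·0 = 5
h_76 = 3·5 + 10·2 + 0·1 + 5·9 = 3
h_77 = 3·3 + 10·5 + 0·2 + 5·1 = 9
h_78 = 3·9 + 10·3 + 0·5 + 5·2 = 1
h_79 = 3·1 + 10·9 + 0·3 + 5·5 = 8
h_80 = 3·8 + 10·1 + 0·9 + 5·3 = 5
h_81 = 3·5 + 10·8 + 0·1 + 5·9 = 8
h_82 = 3·8 + 10·5 + 0·8 + 5·1 = 2
h_83 = 3·2 + 10·8 + 0·5 + 5·8 = 5
h_84 = 3·5 + 10·2 + 0·8 + 5·5 = 5
h_85 = 3·5 + 10·5 + 0·2 + 5·8 = 6
h_86 = 3·6 + 10·5 + 0·5 + 5·2 = 1
h_87 = 3·1 + 10·6 + 0·5 + 5·5 = 0
h_88 = 3·0 + 10·1 + 0·6 + 5·5 = 2
h_89 = 3·2 + 10·0 + 0·1 + 5·6 = 3
h_90 = 3·3 + 10·2 + 0·0 + 5·1 = 1
h_91 = 3·1 + 10·3 + 0·2 + 5·0 = 0
h_92 = 3·0 + 10·1 + 0·3 + 5·2 = 9
h_93 = 3·9 + 10·0 + 0·1 + 5·3 = 9
h_94 = 3·9 + 10·9 + 0·0 + 5·1 = 1
h_95 = 3·1 + 10·9 + 0·9 + 5·0 = 5
h_96 = 3·5 + 10·1 + 0·9 + 5·9 = 4
h_97 = 3·4 + 10·5 + 0·1 + 5·9 = 8
h_98 = 3·8 + 10·4 + 0·5 + 5·1 = 3
h_99 = 3·3 + 10·8 + 0·4 + 5·5 = 4
h_100 = 3·4 + 10·3 + 0·8 + 5·4 = 7
h_101 = 3·7 + 10·4 + 0·3 + 5·8 = 2
h_102 = 3·2 + 10·7 + 0·4 + 5·3 = 3
h_103 = 3·3 + 10·2 + 0·7 + 5·4 = 5
h_104 = 3·5 + 10·3 + 0·2 + 5·7 = 3
h_105 = 3·3 + 10·5 + 0·3 + 5·2 = 3
h_106 = 3·3 + 10·3 + 0·5 + 5·3 = 10
h_107 = 3·10 + 10·3 + 0·3 + 5·5 = 8
h_108 = 3·8 + 10·10 + 0·3 + 5·3 = 7
h_109 = 3·7 + 10·8 + 0·10 + 5·3 = 6
h_110 = 3·6 + 10·7 + 0·8 + 5·10 = 6
h_111 = 3·6 + 10·6 + 0·7 + 5·8 = 8
h_112 = 3·8 + 10·6 + 0·6 + 5·7 = 9
h_113 = 3·9 + 10·8 + 0·6 + 5·6 = 5
h_114 = 3·5 + 10·9 + 0·8 + 5·6 = 3
h_115 = 3·3 + 10·5 + 0·9 + 5·8 = 0
h_116 = 3·0 + 10·3 + 0·5 + 5·9 = 9
h_117 = 3·9 + 10·0 + 0·3 + 5·5 = 8
h_118 = 3·8 + 10·9 + 0·0 + 5·3 = 8
h_119 = 3·8 + 10·8 + 0·9 + 5·0 = 5
h_120 = 3·5 + 10·8 + 0·8 + 5·9 = 8
h_121 = 3·8 + 10·5 + 0·8 + 5·8 = 4
h_122 = 3·4 + 10·8 + 0·5 + 5·8 = 0
h_123 = 3·0 + 10·4 + 0·8 + 5·5 = 10
h_124 = 3·10 + 10·0 + 0·4 + 5·8 = 4
h_125 = 3·4 + 10·10 + 0·0 + 5·4 = 0

0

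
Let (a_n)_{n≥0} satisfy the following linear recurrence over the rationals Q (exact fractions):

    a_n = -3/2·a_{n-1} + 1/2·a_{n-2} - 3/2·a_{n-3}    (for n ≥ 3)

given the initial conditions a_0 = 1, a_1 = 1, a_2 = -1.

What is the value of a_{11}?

228175/512

a_3 = -3/2·-1 + 1/2·1 + -3/2·1 = 1/2
a_4 = -3/2·1/2 + 1/2·-1 + -3/2·1 = -11/4
a_5 = -3/2·-11/4 + 1/2·1/2 + -3/2·-1 = 47/8
a_6 = -3/2·47/8 + 1/2·-11/4 + -3/2·1/2 = -175/16
a_7 = -3/2·-175/16 + 1/2·47/8 + -3/2·-11/4 = 751/32
a_8 = -3/2·751/32 + 1/2·-175/16 + -3/2·47/8 = -3167/64
a_9 = -3/2·-3167/64 + 1/2·751/32 + -3/2·-175/16 = 13103/128
a_10 = -3/2·13103/128 + 1/2·-3167/64 + -3/2·751/32 = -54655/256
a_11 = -3/2·-54655/256 + 1/2·13103/128 + -3/2·-3167/64 = 228175/512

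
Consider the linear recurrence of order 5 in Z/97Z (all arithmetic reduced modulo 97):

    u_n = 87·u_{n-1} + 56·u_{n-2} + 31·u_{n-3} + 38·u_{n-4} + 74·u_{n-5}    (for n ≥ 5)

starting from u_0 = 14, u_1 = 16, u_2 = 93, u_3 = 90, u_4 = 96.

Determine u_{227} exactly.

80

u_5 = 87·96 + 56·90 + 31·93 + 38·16 + 74·14 = 71
u_6 = 87·71 + 56·96 + 31·90 + 38·93 + 74·16 = 49
u_7 = 87·49 + 56·71 + 31·96 + 38·90 + 74·93 = 80
u_8 = 87·80 + 56·49 + 31·71 + 38·96 + 74·90 = 0
u_9 = 87·0 + 56·80 + 31·49 + 38·71 + 74·96 = 87
u_10 = 87·87 + 56·0 + 31·80 + 38·49 + 74·71 = 93
Continuing the recurrence:
  u_11 = 35;  u_12 = 89;  u_13 = 81;  u_14 = 2;  u_15 = 64;  u_16 = 1
  u_17 = 11;  u_18 = 46;  u_19 = 51;  u_20 = 3;  u_21 = 88;  u_22 = 36
  u_23 = 12;  u_24 = 73;  u_25 = 65;  u_26 = 50;  u_27 = 84;  u_28 = 71
  u_29 = 30;  u_30 = 89;  u_31 = 86;  u_32 = 0;  u_33 = 1;  u_34 = 13
  u_35 = 80;  u_36 = 18;  u_37 = 85;  u_38 = 5;  u_39 = 55;  u_40 = 45
  u_41 = 72;  u_42 = 91;  u_43 = 90;  u_44 = 83;  u_45 = 2;  u_46 = 5
  u_47 = 82;  u_48 = 24;  u_49 = 55;  u_50 = 85;  u_51 = 58;  u_52 = 61
  u_53 = 21;  u_54 = 82;  u_55 = 71;  u_56 = 85;  u_57 = 19;  u_58 = 92
  u_59 = 2;  u_60 = 43;  u_61 = 40;  u_62 = 85;  u_63 = 4;  u_64 = 79
  u_65 = 78;  u_66 = 64;  u_67 = 9;  u_68 = 92;  u_69 = 96;  u_70 = 65
  u_71 = 46;  u_72 = 36;  u_73 = 40;  u_74 = 6;  u_75 = 57;  u_76 = 55
  u_77 = 28;  u_78 = 92;  u_79 = 16;  u_80 = 43;  u_81 = 13;  u_82 = 0
  u_83 = 68;  u_84 = 19;  u_85 = 19;  u_86 = 64;  u_87 = 8;  u_88 = 50
  u_89 = 83;  u_90 = 42;  u_91 = 51;  u_92 = 20;  u_93 = 45;  u_94 = 95
  u_95 = 58;  u_96 = 96;  u_97 = 81;  u_98 = 15;  u_99 = 9;  u_100 = 46
  u_101 = 21;  u_102 = 91;  u_103 = 40;  u_104 = 1;  u_105 = 38;  u_106 = 11
  u_107 = 21;  u_108 = 23;  u_109 = 89;  u_110 = 11;  u_111 = 21;  u_112 = 64
  u_113 = 44;  u_114 = 32;  u_115 = 17;  u_116 = 85;  u_117 = 33;  u_118 = 20
  u_119 = 22;  u_120 = 9;  u_121 = 91;  u_122 = 83;  u_123 = 71;  u_124 = 96
  u_125 = 13;  u_126 = 69;  u_127 = 20;  u_128 = 68;  u_129 = 89;  u_130 = 41
  u_131 = 35;  u_132 = 39;  u_133 = 3;  u_134 = 34;  u_135 = 66;  u_136 = 74
  u_137 = 26;  u_138 = 72;  u_139 = 3;  u_140 = 88;  u_141 = 30;  u_142 = 69
  u_143 = 42;  u_144 = 83;  u_145 = 61;  u_146 = 94;  u_147 = 14;  u_148 = 85
  u_149 = 56;  u_150 = 13;  u_151 = 34;  u_152 = 85;  u_153 = 78;  u_154 = 69
  u_155 = 31;  u_156 = 78;  u_157 = 30;  u_158 = 37;  u_159 = 21;  u_160 = 96
  u_161 = 30;  u_162 = 41;  u_163 = 22;  u_164 = 60;  u_165 = 59;  u_166 = 52
  u_167 = 75;  u_168 = 42;  u_169 = 46;  u_170 = 83;  u_171 = 46;  u_172 = 53
  u_173 = 66;  u_174 = 10;  u_175 = 34;  u_176 = 21;  u_177 = 92;  u_178 = 75
  u_179 = 4;  u_180 = 44;  u_181 = 78;  u_182 = 20;  u_183 = 79;  u_184 = 60
  u_185 = 91;  u_186 = 82;  u_187 = 45;  u_188 = 54;  u_189 = 4;  u_190 = 67
  u_191 = 82;  u_192 = 96;  u_193 = 60;  u_194 = 72;  u_195 = 13;  u_196 = 55
  u_197 = 57;  u_198 = 1;  u_199 = 39;  u_200 = 23;  u_201 = 73;  u_202 = 9
  u_203 = 59;  u_204 = 20;  u_205 = 2;  u_206 = 40;  u_207 = 39;  u_208 = 54
  u_209 = 75;  u_210 = 10;  u_211 = 31;  u_212 = 44;  u_213 = 13;  u_214 = 10
  u_215 = 30;  u_216 = 70;  u_217 = 93;  u_218 = 24;  u_219 = 94;  u_220 = 19
  u_221 = 79;  u_222 = 21;  u_223 = 63;  u_224 = 3;  u_225 = 21
u_226 = 87·21 + 56·3 + 31·63 + 38·21 + 74·79 = 19
u_227 = 87·19 + 56·21 + 31·3 + 38·63 + 74·21 = 80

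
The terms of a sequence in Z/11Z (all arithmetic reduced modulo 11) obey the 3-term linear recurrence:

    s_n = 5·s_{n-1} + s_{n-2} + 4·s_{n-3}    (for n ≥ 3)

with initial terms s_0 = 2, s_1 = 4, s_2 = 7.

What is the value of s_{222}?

3

s_3 = 5·7 + 1·4 + 4·2 = 3
s_4 = 5·3 + 1·7 + 4·4 = 5
s_5 = 5·5 + 1·3 + 4·7 = 1
s_6 = 5·1 + 1·5 + 4·3 = 0
s_7 = 5·0 + 1·1 + 4·5 = 10
s_8 = 5·10 + 1·0 + 4·1 = 10
Continuing the recurrence:
  s_9 = 5;  s_10 = 9;  s_11 = 2;  s_12 = 6;  s_13 = 2;  s_14 = 2
  s_15 = 3;  s_16 = 3;  s_17 = 4;  s_18 = 2;  s_19 = 4;  s_20 = 5
  s_21 = 4;  s_22 = 8;  s_23 = 9;  s_24 = 3;  s_25 = 1;  s_26 = 0
  s_27 = 2;  s_28 = 3;  s_29 = 6;  s_30 = 8;  s_31 = 3;  s_32 = 3
  s_33 = 6;  s_34 = 1;  s_35 = 1;  s_36 = 8;  s_37 = 1;  s_38 = 6
  s_39 = 8;  s_40 = 6;  s_41 = 7;  s_42 = 7;  s_43 = 0;  s_44 = 2
  s_45 = 5;  s_46 = 5;  s_47 = 5;  s_48 = 6;  s_49 = 0;  s_50 = 4
  s_51 = 0;  s_52 = 4;  s_53 = 3;  s_54 = 8;  s_55 = 4;  s_56 = 7
  s_57 = 5;  s_58 = 4;  s_59 = 9;  s_60 = 3;  s_61 = 7;  s_62 = 8
  s_63 = 4;  s_64 = 1;  s_65 = 8;  s_66 = 2;  s_67 = 0;  s_68 = 1
  s_69 = 2;  s_70 = 0;  s_71 = 6;  s_72 = 5;  s_73 = 9;  s_74 = 8
  s_75 = 3;  s_76 = 4;  s_77 = 0;  s_78 = 5;  s_79 = 8;  s_80 = 1
  s_81 = 0;  s_82 = 0;  s_83 = 4;  s_84 = 9;  s_85 = 5;  s_86 = 6
  s_87 = 5;  s_88 = 7;  s_89 = 9;  s_90 = 6;  s_91 = 1;  s_92 = 3
  s_93 = 7;  s_94 = 9;  s_95 = 9;  s_96 = 5;  s_97 = 4;  s_98 = 6
  s_99 = 10;  s_100 = 6;  s_101 = 9;  s_102 = 3;  s_103 = 4;  s_104 = 4
  s_105 = 3;  s_106 = 2;  s_107 = 7;  s_108 = 5;  s_109 = 7;  s_110 = 2
  s_111 = 4;  s_112 = 6;  s_113 = 9;  s_114 = 1;  s_115 = 5;  s_116 = 7
  s_117 = 0;  s_118 = 5;  s_119 = 9;  s_120 = 6;  s_121 = 4;  s_122 = 7
  s_123 = 8;  s_124 = 8;  s_125 = 10;  s_126 = 2;  s_127 = 8;  s_128 = 5
  s_129 = 8;  s_130 = 0;  s_131 = 6;  s_132 = 7;  s_133 = 8;  s_134 = 5
  s_135 = 6;  s_136 = 1;  s_137 = 9;  s_138 = 4;  s_139 = 0;  s_140 = 7
  s_141 = 7;  s_142 = 9;  s_143 = 3;  s_144 = 8;  s_145 = 2;  s_146 = 8
  s_147 = 8;  s_148 = 1;  s_149 = 1;  s_150 = 5;  s_151 = 8;  s_152 = 5
  s_153 = 9;  s_154 = 5;  s_155 = 10;  s_156 = 3;  s_157 = 1;  s_158 = 4
  s_159 = 0;  s_160 = 8;  s_161 = 1;  s_162 = 2;  s_163 = 10;  s_164 = 1
  s_165 = 1;  s_166 = 2;  s_167 = 4;  s_168 = 4;  s_169 = 10;  s_170 = 4
  s_171 = 2;  s_172 = 10;  s_173 = 2;  s_174 = 6;  s_175 = 6;  s_176 = 0
  s_177 = 8;  s_178 = 9;  s_179 = 9;  s_180 = 9;  s_181 = 2;  s_182 = 0
  s_183 = 5;  s_184 = 0;  s_185 = 5;  s_186 = 1;  s_187 = 10;  s_188 = 5
  s_189 = 6;  s_190 = 9;  s_191 = 5;  s_192 = 3;  s_193 = 1;  s_194 = 6
  s_195 = 10;  s_196 = 5;  s_197 = 4;  s_198 = 10;  s_199 = 8;  s_200 = 0
  s_201 = 4;  s_202 = 8;  s_203 = 0;  s_204 = 2;  s_205 = 9;  s_206 = 3
  s_207 = 10;  s_208 = 1;  s_209 = 5;  s_210 = 0;  s_211 = 9;  s_212 = 10
  s_213 = 4;  s_214 = 0;  s_215 = 0;  s_216 = 5;  s_217 = 3;  s_218 = 9
  s_219 = 2;  s_220 = 9
s_221 = 5·9 + 1·2 + 4·9 = 6
s_222 = 5·6 + 1·9 + 4·2 = 3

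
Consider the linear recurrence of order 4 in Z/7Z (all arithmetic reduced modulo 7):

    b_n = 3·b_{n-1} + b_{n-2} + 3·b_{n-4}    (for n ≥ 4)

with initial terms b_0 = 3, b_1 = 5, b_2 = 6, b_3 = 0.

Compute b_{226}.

2

b_4 = 3·0 + 1·6 + 0·5 + 3·3 = 1
b_5 = 3·1 + 1·0 + 0·6 + 3·5 = 4
b_6 = 3·4 + 1·1 + 0·0 + 3·6 = 3
b_7 = 3·3 + 1·4 + 0·1 + 3·0 = 6
b_8 = 3·6 + 1·3 + 0·4 + 3·1 = 3
b_9 = 3·3 + 1·6 + 0·3 + 3·4 = 6
Continuing the recurrence:
  b_10 = 2;  b_11 = 2;  b_12 = 3;  b_13 = 1;  b_14 = 5;  b_15 = 1
  b_16 = 3;  b_17 = 6;  b_18 = 1;  b_19 = 5;  b_20 = 4;  b_21 = 0
  b_22 = 0;  b_23 = 1;  b_24 = 1;  b_25 = 4;  b_26 = 6;  b_27 = 4
  b_28 = 0;  b_29 = 2;  b_30 = 3;  b_31 = 2;  b_32 = 2;  b_33 = 0
  b_34 = 4;  b_35 = 4;  b_36 = 1;  b_37 = 0;  b_38 = 6;  b_39 = 2
  b_40 = 1;  b_41 = 5;  b_42 = 6;  b_43 = 1;  b_44 = 5;  b_45 = 3
  b_46 = 4;  b_47 = 4;  b_48 = 3;  b_49 = 1;  b_50 = 4;  b_51 = 4
  b_52 = 4;  b_53 = 5;  b_54 = 3;  b_55 = 5;  b_56 = 2;  b_57 = 5
  b_58 = 5;  b_59 = 0;  b_60 = 4;  b_61 = 6;  b_62 = 2;  b_63 = 5
  b_64 = 1;  b_65 = 5;  b_66 = 1;  b_67 = 2;  b_68 = 3;  b_69 = 5
  b_70 = 0;  b_71 = 4;  b_72 = 0;  b_73 = 5;  b_74 = 1;  b_75 = 6
  b_76 = 5;  b_77 = 1;  b_78 = 4;  b_79 = 3;  b_80 = 0;  b_81 = 6
  b_82 = 2;  b_83 = 0;  b_84 = 2;  b_85 = 3;  b_86 = 3;  b_87 = 5
  b_88 = 3;  b_89 = 2;  b_90 = 4;  b_91 = 1;  b_92 = 2;  b_93 = 6
  b_94 = 4;  b_95 = 0;  b_96 = 3;  b_97 = 6;  b_98 = 5;  b_99 = 0
  b_100 = 0;  b_101 = 4;  b_102 = 6;  b_103 = 1;  b_104 = 2;  b_105 = 5
  b_106 = 0;  b_107 = 1;  b_108 = 2;  b_109 = 1;  b_110 = 5;  b_111 = 5
  b_112 = 5;  b_113 = 2;  b_114 = 5;  b_115 = 4;  b_116 = 4;  b_117 = 1
  b_118 = 1;  b_119 = 2;  b_120 = 5;  b_121 = 6;  b_122 = 5;  b_123 = 6
  b_124 = 3;  b_125 = 5;  b_126 = 5;  b_127 = 3;  b_128 = 2;  b_129 = 3
  b_130 = 5;  b_131 = 6;  b_132 = 1;  b_133 = 4;  b_134 = 0;  b_135 = 1
  b_136 = 6;  b_137 = 3;  b_138 = 1;  b_139 = 2;  b_140 = 4;  b_141 = 2
  b_142 = 6;  b_143 = 5;  b_144 = 5;  b_145 = 5;  b_146 = 3;  b_147 = 1
  b_148 = 0;  b_149 = 2;  b_150 = 1;  b_151 = 1;  b_152 = 4;  b_153 = 5
  b_154 = 1;  b_155 = 4;  b_156 = 4;  b_157 = 3;  b_158 = 2;  b_159 = 0
  b_160 = 0;  b_161 = 2;  b_162 = 5;  b_163 = 3;  b_164 = 0;  b_165 = 2
  b_166 = 0;  b_167 = 4;  b_168 = 5;  b_169 = 4;  b_170 = 3;  b_171 = 4
  b_172 = 2;  b_173 = 1;  b_174 = 0;  b_175 = 6;  b_176 = 3;  b_177 = 4
  b_178 = 1;  b_179 = 4;  b_180 = 1;  b_181 = 5;  b_182 = 5;  b_183 = 4
  b_184 = 6;  b_185 = 2;  b_186 = 6;  b_187 = 4;  b_188 = 1;  b_189 = 6
  b_190 = 2;  b_191 = 3;  b_192 = 0;  b_193 = 0;  b_194 = 6;  b_195 = 6
  b_196 = 3;  b_197 = 1;  b_198 = 3;  b_199 = 0;  b_200 = 5;  b_201 = 4
  b_202 = 5;  b_203 = 5;  b_204 = 0;  b_205 = 3;  b_206 = 3;  b_207 = 6
  b_208 = 0;  b_209 = 1;  b_210 = 5;  b_211 = 6;  b_212 = 2;  b_213 = 1
  b_214 = 6;  b_215 = 2;  b_216 = 4;  b_217 = 3;  b_218 = 3;  b_219 = 4
  b_220 = 6;  b_221 = 3;  b_222 = 3;  b_223 = 3;  b_224 = 2
b_225 = 3·2 + 1·3 + 0·3 + 3·3 = 4
b_226 = 3·4 + 1·2 + 0·3 + 3·3 = 2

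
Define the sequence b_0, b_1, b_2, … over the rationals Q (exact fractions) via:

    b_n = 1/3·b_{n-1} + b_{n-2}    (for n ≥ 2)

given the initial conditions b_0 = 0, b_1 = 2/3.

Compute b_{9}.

30260/19683

b_2 = 1/3·2/3 + 1·0 = 2/9
b_3 = 1/3·2/9 + 1·2/3 = 20/27
b_4 = 1/3·20/27 + 1·2/9 = 38/81
b_5 = 1/3·38/81 + 1·20/27 = 218/243
b_6 = 1/3·218/243 + 1·38/81 = 560/729
b_7 = 1/3·560/729 + 1·218/243 = 2522/2187
b_8 = 1/3·2522/2187 + 1·560/729 = 7562/6561
b_9 = 1/3·7562/6561 + 1·2522/2187 = 30260/19683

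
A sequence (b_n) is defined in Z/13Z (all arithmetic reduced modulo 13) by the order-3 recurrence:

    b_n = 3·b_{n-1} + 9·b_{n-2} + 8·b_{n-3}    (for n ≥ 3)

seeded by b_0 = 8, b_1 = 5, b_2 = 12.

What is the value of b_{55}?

b_3 = 3·12 + 9·5 + 8·8 = 2
b_4 = 3·2 + 9·12 + 8·5 = 11
b_5 = 3·11 + 9·2 + 8·12 = 4
b_6 = 3·4 + 9·11 + 8·2 = 10
b_7 = 3·10 + 9·4 + 8·11 = 11
b_8 = 3·11 + 9·10 + 8·4 = 12
b_9 = 3·12 + 9·11 + 8·10 = 7
b_10 = 3·7 + 9·12 + 8·11 = 9
b_11 = 3·9 + 9·7 + 8·12 = 4
b_12 = 3·4 + 9·9 + 8·7 = 6
b_13 = 3·6 + 9·4 + 8·9 = 9
b_14 = 3·9 + 9·6 + 8·4 = 9
b_15 = 3·9 + 9·9 + 8·6 = 0
b_16 = 3·0 + 9·9 + 8·9 = 10
b_17 = 3·10 + 9·0 + 8·9 = 11
b_18 = 3·11 + 9·10 + 8·0 = 6
b_19 = 3·6 + 9·11 + 8·10 = 2
b_20 = 3·2 + 9·6 + 8·11 = 5
b_21 = 3·5 + 9·2 + 8·6 = 3
b_22 = 3·3 + 9·5 + 8·2 = 5
b_23 = 3·5 + 9·3 + 8·5 = 4
b_24 = 3·4 + 9·5 + 8·3 = 3
b_25 = 3·3 + 9·4 + 8·5 = 7
b_26 = 3·7 + 9·3 + 8·4 = 2
b_27 = 3·2 + 9·7 + 8·3 = 2
b_28 = 3·2 + 9·2 + 8·7 = 2
b_29 = 3·2 + 9·2 + 8·2 = 1
b_30 = 3·1 + 9·2 + 8·2 = 11
b_31 = 3·11 + 9·1 + 8·2 = 6
b_32 = 3·6 + 9·11 + 8·1 = 8
b_33 = 3·8 + 9·6 + 8·11 = 10
b_34 = 3·10 + 9·8 + 8·6 = 7
b_35 = 3·7 + 9·10 + 8·8 = 6
b_36 = 3·6 + 9·7 + 8·10 = 5
b_37 = 3·5 + 9·6 + 8·7 = 8
b_38 = 3·8 + 9·5 + 8·6 = 0
b_39 = 3·0 + 9·8 + 8·5 = 8
b_40 = 3·8 + 9·0 + 8·8 = 10
b_41 = 3·10 + 9·8 + 8·0 = 11
b_42 = 3·11 + 9·10 + 8·8 = 5
b_43 = 3·5 + 9·11 + 8·10 = 12
b_44 = 3·12 + 9·5 + 8·11 = 0
b_45 = 3·0 + 9·12 + 8·5 = 5
b_46 = 3·5 + 9·0 + 8·12 = 7
b_47 = 3·7 + 9·5 + 8·0 = 1
b_48 = 3·1 + 9·7 + 8·5 = 2
b_49 = 3·2 + 9·1 + 8·7 = 6
b_50 = 3·6 + 9·2 + 8·1 = 5
b_51 = 3·5 + 9·6 + 8·2 = 7
b_52 = 3·7 + 9·5 + 8·6 = 10
b_53 = 3·10 + 9·7 + 8·5 = 3
b_54 = 3·3 + 9·10 + 8·7 = 12
b_55 = 3·12 + 9·3 + 8·10 = 0

0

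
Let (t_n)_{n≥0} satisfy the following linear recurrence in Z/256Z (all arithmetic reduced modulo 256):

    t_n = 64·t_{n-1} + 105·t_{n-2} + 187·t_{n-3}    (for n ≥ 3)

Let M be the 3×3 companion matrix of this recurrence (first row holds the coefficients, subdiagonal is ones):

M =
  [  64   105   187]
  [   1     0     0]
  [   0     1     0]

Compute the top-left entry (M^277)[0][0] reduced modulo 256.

(M^277)[0][0] is the top entry after applying M 277 times to the unit state (1, 0, 0). Equivalently it is h_{279} for the auxiliary sequence (h_n) obeying the same recurrence with h_2 = 1 and h_i = 0 for 0 ≤ i < 2:
h_3 = 64·1 + 105·0 + 187·0 = 64
h_4 = 64·64 + 105·1 + 187·0 = 105
h_5 = 64·105 + 105·64 + 187·1 = 59
h_6 = 64·59 + 105·105 + 187·64 = 145
h_7 = 64·145 + 105·59 + 187·105 = 38
h_8 = 64·38 + 105·145 + 187·59 = 18
Continuing the recurrence:
  h_9 = 1;  h_10 = 100;  h_11 = 143;  h_12 = 127;  h_13 = 115;  h_14 = 76
  h_15 = 240;  h_16 = 45;  h_17 = 52;  h_18 = 197;  h_19 = 115;  h_20 = 137
  h_21 = 82;  h_22 = 178;  h_23 = 53;  h_24 = 40;  h_25 = 195;  h_26 = 223
  h_27 = 243;  h_28 = 168;  h_29 = 144;  h_30 = 105;  h_31 = 8;  h_32 = 65
  h_33 = 59;  h_34 = 65;  h_35 = 238;  h_36 = 66;  h_37 = 153;  h_38 = 44
  h_39 = 247;  h_40 = 143;  h_41 = 51;  h_42 = 212;  h_43 = 96;  h_44 = 53
  h_45 = 124;  h_46 = 221;  h_47 = 211;  h_48 = 249;  h_49 = 58;  h_50 = 194
  h_51 = 45;  h_52 = 48;  h_53 = 43;  h_54 = 79;  h_55 = 115;  h_56 = 144
  h_57 = 224;  h_58 = 17;  h_59 = 80;  h_60 = 153;  h_61 = 123;  h_62 = 241
  h_63 = 118;  h_64 = 50;  h_65 = 241;  h_66 = 244;  h_67 = 95;  h_68 = 223
  h_69 = 243;  h_70 = 156;  h_71 = 144;  h_72 = 125;  h_73 = 68;  h_74 = 117
  h_75 = 115;  h_76 = 105;  h_77 = 226;  h_78 = 146;  h_79 = 229;  h_80 = 56
  h_81 = 147;  h_82 = 255;  h_83 = 243;  h_84 = 184;  h_85 = 240;  h_86 = 249
  h_87 = 24;  h_88 = 113;  h_89 = 251;  h_90 = 161;  h_91 = 190;  h_92 = 226
  h_93 = 9;  h_94 = 188;  h_95 = 199;  h_96 = 111;  h_97 = 179;  h_98 = 164
  h_99 = 128;  h_100 = 5;  h_101 = 140;  h_102 = 141;  h_103 = 83;  h_104 = 217
  h_105 = 74;  h_106 = 34;  h_107 = 93;  h_108 = 64;  h_109 = 251;  h_110 = 239
  h_111 = 115;  h_112 = 32;  h_113 = 192;  h_114 = 33;  h_115 = 96;  h_116 = 201
  h_117 = 187;  h_118 = 81;  h_119 = 198;  h_120 = 82;  h_121 = 225;  h_122 = 132
  h_123 = 47;  h_124 = 63;  h_125 = 115;  h_126 = 236;  h_127 = 48;  h_128 = 205
  h_129 = 84;  h_130 = 37;  h_131 = 115;  h_132 = 73;  h_133 = 114;  h_134 = 114
  h_135 = 149;  h_136 = 72;  h_137 = 99;  h_138 = 31;  h_139 = 243;  h_140 = 200
  h_141 = 80;  h_142 = 137;  h_143 = 40;  h_144 = 161;  h_145 = 187;  h_146 = 1
  h_147 = 142;  h_148 = 130;  h_149 = 121;  h_150 = 76;  h_151 = 151;  h_152 = 79
  h_153 = 51;  h_154 = 116;  h_155 = 160;  h_156 = 213;  h_157 = 156;  h_158 = 61
  h_159 = 211;  h_160 = 185;  h_161 = 90;  h_162 = 130;  h_163 = 141;  h_164 = 80
  h_165 = 203;  h_166 = 143;  h_167 = 115;  h_168 = 176;  h_169 = 160;  h_170 = 49
  h_171 = 112;  h_172 = 249;  h_173 = 251;  h_174 = 177;  h_175 = 22;  h_176 = 114
  h_177 = 209;  h_178 = 20;  h_179 = 255;  h_180 = 159;  h_181 = 243;  h_182 = 60
  h_183 = 208;  h_184 = 29;  h_185 = 100;  h_186 = 213;  h_187 = 115;  h_188 = 41
  h_189 = 2;  h_190 = 82;  h_191 = 69;  h_192 = 88;  h_193 = 51;  h_194 = 63
  h_195 = 243;  h_196 = 216;  h_197 = 176;  h_198 = 25;  h_199 = 56;  h_200 = 209
  h_201 = 123;  h_202 = 97;  h_203 = 94;  h_204 = 34;  h_205 = 233;  h_206 = 220
  h_207 = 103;  h_208 = 47;  h_209 = 179;  h_210 = 68;  h_211 = 192;  h_212 = 165
  h_213 = 172;  h_214 = 237;  h_215 = 83;  h_216 = 153;  h_217 = 106;  h_218 = 226
  h_219 = 189;  h_220 = 96;  h_221 = 155;  h_222 = 47;  h_223 = 115;  h_224 = 64
  h_225 = 128;  h_226 = 65;  h_227 = 128;  h_228 = 41;  h_229 = 59;  h_230 = 17
  h_231 = 102;  h_232 = 146;  h_233 = 193;  h_234 = 164;  h_235 = 207;  h_236 = 255
  h_237 = 115;  h_238 = 140;  h_239 = 112;  h_240 = 109;  h_241 = 116;  h_242 = 133
  h_243 = 115;  h_244 = 9;  h_245 = 146;  h_246 = 50;  h_247 = 245;  h_248 = 104
  h_249 = 3;  h_250 = 95;  h_251 = 243;  h_252 = 232;  h_253 = 16;  h_254 = 169
  h_255 = 72;  h_256 = 1;  h_257 = 59;  h_258 = 193;  h_259 = 46;  h_260 = 194
  h_261 = 89;  h_262 = 108;  h_263 = 55;  h_264 = 15;  h_265 = 51;  h_266 = 20
  h_267 = 224;  h_268 = 117;  h_269 = 188;  h_270 = 157;  h_271 = 211;  h_272 = 121
  h_273 = 122;  h_274 = 66;  h_275 = 237;  h_276 = 112;  h_277 = 107
h_278 = 64·107 + 105·112 + 187·237 = 207
h_279 = 64·207 + 105·107 + 187·112 = 115

115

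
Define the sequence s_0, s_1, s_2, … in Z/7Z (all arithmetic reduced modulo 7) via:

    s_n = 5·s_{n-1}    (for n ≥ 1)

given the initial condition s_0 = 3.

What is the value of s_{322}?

6

s_1 = 5·3 = 1
s_2 = 5·1 = 5
s_3 = 5·5 = 4
s_4 = 5·4 = 6
s_5 = 5·6 = 2
s_6 = 5·2 = 3
(s_6) = (3) = (s_0), so the sequence has period 6.
322 ≡ 4 (mod 6), hence s_322 = s_4 = 6.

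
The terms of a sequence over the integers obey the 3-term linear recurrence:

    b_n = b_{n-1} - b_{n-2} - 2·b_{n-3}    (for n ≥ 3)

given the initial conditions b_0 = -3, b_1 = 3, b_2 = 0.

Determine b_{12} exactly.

-165

b_3 = 1·0 + -1·3 + -2·-3 = 3
b_4 = 1·3 + -1·0 + -2·3 = -3
b_5 = 1·-3 + -1·3 + -2·0 = -6
b_6 = 1·-6 + -1·-3 + -2·3 = -9
b_7 = 1·-9 + -1·-6 + -2·-3 = 3
b_8 = 1·3 + -1·-9 + -2·-6 = 24
b_9 = 1·24 + -1·3 + -2·-9 = 39
b_10 = 1·39 + -1·24 + -2·3 = 9
b_11 = 1·9 + -1·39 + -2·24 = -78
b_12 = 1·-78 + -1·9 + -2·39 = -165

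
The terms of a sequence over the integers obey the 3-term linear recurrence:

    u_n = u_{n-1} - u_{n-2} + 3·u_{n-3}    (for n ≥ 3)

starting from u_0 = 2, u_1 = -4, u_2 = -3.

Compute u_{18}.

-811

u_3 = 1·-3 + -1·-4 + 3·2 = 7
u_4 = 1·7 + -1·-3 + 3·-4 = -2
u_5 = 1·-2 + -1·7 + 3·-3 = -18
u_6 = 1·-18 + -1·-2 + 3·7 = 5
u_7 = 1·5 + -1·-18 + 3·-2 = 17
u_8 = 1·17 + -1·5 + 3·-18 = -42
u_9 = 1·-42 + -1·17 + 3·5 = -44
u_10 = 1·-44 + -1·-42 + 3·17 = 49
u_11 = 1·49 + -1·-44 + 3·-42 = -33
u_12 = 1·-33 + -1·49 + 3·-44 = -214
u_13 = 1·-214 + -1·-33 + 3·49 = -34
u_14 = 1·-34 + -1·-214 + 3·-33 = 81
u_15 = 1·81 + -1·-34 + 3·-214 = -527
u_16 = 1·-527 + -1·81 + 3·-34 = -710
u_17 = 1·-710 + -1·-527 + 3·81 = 60
u_18 = 1·60 + -1·-710 + 3·-527 = -811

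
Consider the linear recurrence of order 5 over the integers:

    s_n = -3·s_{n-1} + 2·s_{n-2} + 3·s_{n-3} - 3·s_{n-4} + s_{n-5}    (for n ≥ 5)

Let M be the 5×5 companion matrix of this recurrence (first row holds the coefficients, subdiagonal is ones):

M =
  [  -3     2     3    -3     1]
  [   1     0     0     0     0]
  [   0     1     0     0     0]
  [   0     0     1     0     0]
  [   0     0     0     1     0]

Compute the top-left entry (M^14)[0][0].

(M^14)[0][0] is the top entry after applying M 14 times to the unit state (1, 0, 0, 0, 0). Equivalently it is h_{18} for the auxiliary sequence (h_n) obeying the same recurrence with h_4 = 1 and h_i = 0 for 0 ≤ i < 4:
h_5 = -3·1 + 2·0 + 3·0 + -3·0 + 1·0 = -3
h_6 = -3·-3 + 2·1 + 3·0 + -3·0 + 1·0 = 11
h_7 = -3·11 + 2·-3 + 3·1 + -3·0 + 1·0 = -36
h_8 = -3·-36 + 2·11 + 3·-3 + -3·1 + 1·0 = 118
h_9 = -3·118 + 2·-36 + 3·11 + -3·-3 + 1·1 = -383
h_10 = -3·-383 + 2·118 + 3·-36 + -3·11 + 1·-3 = 1241
h_11 = -3·1241 + 2·-383 + 3·118 + -3·-36 + 1·11 = -4016
h_12 = -3·-4016 + 2·1241 + 3·-383 + -3·118 + 1·-36 = 12991
h_13 = -3·12991 + 2·-4016 + 3·1241 + -3·-383 + 1·118 = -42015
h_14 = -3·-42015 + 2·12991 + 3·-4016 + -3·1241 + 1·-383 = 135873
h_15 = -3·135873 + 2·-42015 + 3·12991 + -3·-4016 + 1·1241 = -439387
h_16 = -3·-439387 + 2·135873 + 3·-42015 + -3·12991 + 1·-4016 = 1420873
h_17 = -3·1420873 + 2·-439387 + 3·135873 + -3·-42015 + 1·12991 = -4594738
h_18 = -3·-4594738 + 2·1420873 + 3·-439387 + -3·135873 + 1·-42015 = 14858165

14858165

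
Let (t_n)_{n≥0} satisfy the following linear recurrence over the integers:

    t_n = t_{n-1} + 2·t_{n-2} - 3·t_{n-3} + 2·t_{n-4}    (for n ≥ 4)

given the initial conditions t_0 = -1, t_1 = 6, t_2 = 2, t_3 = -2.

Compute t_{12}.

-664

t_4 = 1·-2 + 2·2 + -3·6 + 2·-1 = -18
t_5 = 1·-18 + 2·-2 + -3·2 + 2·6 = -16
t_6 = 1·-16 + 2·-18 + -3·-2 + 2·2 = -42
t_7 = 1·-42 + 2·-16 + -3·-18 + 2·-2 = -24
t_8 = 1·-24 + 2·-42 + -3·-16 + 2·-18 = -96
t_9 = 1·-96 + 2·-24 + -3·-42 + 2·-16 = -50
t_10 = 1·-50 + 2·-96 + -3·-24 + 2·-42 = -254
t_11 = 1·-254 + 2·-50 + -3·-96 + 2·-24 = -114
t_12 = 1·-114 + 2·-254 + -3·-50 + 2·-96 = -664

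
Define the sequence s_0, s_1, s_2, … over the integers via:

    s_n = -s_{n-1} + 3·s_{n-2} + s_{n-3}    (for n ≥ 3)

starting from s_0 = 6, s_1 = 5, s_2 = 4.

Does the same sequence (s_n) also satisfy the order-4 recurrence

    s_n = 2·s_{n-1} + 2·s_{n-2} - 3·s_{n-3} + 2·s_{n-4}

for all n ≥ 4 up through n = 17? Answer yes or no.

no

Terms s_0..s_17: 6, 5, 4, 17, 0, 55, -38, 203, -262, 833, -1416, 3653, -7068, 16611, -34162, 76927, -162802, 359421
n=4: candidate gives 39, actual s_4 = 0 ✗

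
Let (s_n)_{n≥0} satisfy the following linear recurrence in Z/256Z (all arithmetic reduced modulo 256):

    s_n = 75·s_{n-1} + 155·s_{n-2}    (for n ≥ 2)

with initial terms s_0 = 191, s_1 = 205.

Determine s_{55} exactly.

237

s_2 = 75·205 + 155·191 = 180
s_3 = 75·180 + 155·205 = 219
s_4 = 75·219 + 155·180 = 37
s_5 = 75·37 + 155·219 = 112
s_6 = 75·112 + 155·37 = 55
s_7 = 75·55 + 155·112 = 237
s_8 = 75·237 + 155·55 = 188
s_9 = 75·188 + 155·237 = 147
s_10 = 75·147 + 155·188 = 229
s_11 = 75·229 + 155·147 = 24
s_12 = 75·24 + 155·229 = 175
s_13 = 75·175 + 155·24 = 205
s_14 = 75·205 + 155·175 = 4
s_15 = 75·4 + 155·205 = 75
s_16 = 75·75 + 155·4 = 101
s_17 = 75·101 + 155·75 = 0
s_18 = 75·0 + 155·101 = 39
s_19 = 75·39 + 155·0 = 109
s_20 = 75·109 + 155·39 = 140
s_21 = 75·140 + 155·109 = 3
s_22 = 75·3 + 155·140 = 165
s_23 = 75·165 + 155·3 = 40
s_24 = 75·40 + 155·165 = 159
s_25 = 75·159 + 155·40 = 205
s_26 = 75·205 + 155·159 = 84
s_27 = 75·84 + 155·205 = 187
s_28 = 75·187 + 155·84 = 165
s_29 = 75·165 + 155·187 = 144
s_30 = 75·144 + 155·165 = 23
s_31 = 75·23 + 155·144 = 237
s_32 = 75·237 + 155·23 = 92
s_33 = 75·92 + 155·237 = 115
s_34 = 75·115 + 155·92 = 101
s_35 = 75·101 + 155·115 = 56
s_36 = 75·56 + 155·101 = 143
s_37 = 75·143 + 155·56 = 205
s_38 = 75·205 + 155·143 = 164
s_39 = 75·164 + 155·205 = 43
s_40 = 75·43 + 155·164 = 229
s_41 = 75·229 + 155·43 = 32
s_42 = 75·32 + 155·229 = 7
s_43 = 75·7 + 155·32 = 109
s_44 = 75·109 + 155·7 = 44
s_45 = 75·44 + 155·109 = 227
s_46 = 75·227 + 155·44 = 37
s_47 = 75·37 + 155·227 = 72
s_48 = 75·72 + 155·37 = 127
s_49 = 75·127 + 155·72 = 205
s_50 = 75·205 + 155·127 = 244
s_51 = 75·244 + 155·205 = 155
s_52 = 75·155 + 155·244 = 37
s_53 = 75·37 + 155·155 = 176
s_54 = 75·176 + 155·37 = 247
s_55 = 75·247 + 155·176 = 237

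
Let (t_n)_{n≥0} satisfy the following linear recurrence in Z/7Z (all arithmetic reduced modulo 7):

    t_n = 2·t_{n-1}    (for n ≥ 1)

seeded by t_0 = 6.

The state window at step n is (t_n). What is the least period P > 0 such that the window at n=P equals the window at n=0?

n=0: window = (6)
n=1: window = (5)
n=2: window = (3)
n=3: window = (6)
window at n=3 equals window at n=0 → period = 3

3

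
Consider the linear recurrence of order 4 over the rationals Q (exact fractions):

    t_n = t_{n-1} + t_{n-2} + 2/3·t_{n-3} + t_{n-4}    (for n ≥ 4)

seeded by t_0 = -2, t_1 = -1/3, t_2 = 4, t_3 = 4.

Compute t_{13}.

468725/243

t_4 = 1·4 + 1·4 + 2/3·-1/3 + 1·-2 = 52/9
t_5 = 1·52/9 + 1·4 + 2/3·4 + 1·-1/3 = 109/9
t_6 = 1·109/9 + 1·52/9 + 2/3·4 + 1·4 = 221/9
t_7 = 1·221/9 + 1·109/9 + 2/3·52/9 + 1·4 = 1202/27
t_8 = 1·1202/27 + 1·221/9 + 2/3·109/9 + 1·52/9 = 2239/27
t_9 = 1·2239/27 + 1·1202/27 + 2/3·221/9 + 1·109/9 = 4210/27
t_10 = 1·4210/27 + 1·2239/27 + 2/3·1202/27 + 1·221/9 = 23740/81
t_11 = 1·23740/81 + 1·4210/27 + 2/3·2239/27 + 1·1202/27 = 14818/27
t_12 = 1·14818/27 + 1·23740/81 + 2/3·4210/27 + 1·2239/27 = 9259/9
t_13 = 1·9259/9 + 1·14818/27 + 2/3·23740/81 + 1·4210/27 = 468725/243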